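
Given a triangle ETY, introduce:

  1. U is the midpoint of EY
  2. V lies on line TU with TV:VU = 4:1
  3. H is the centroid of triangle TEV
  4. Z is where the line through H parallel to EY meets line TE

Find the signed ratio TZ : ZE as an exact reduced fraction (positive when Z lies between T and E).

Choose coordinates E = (0, 0), T = (1, 0), Y = (0, 1).
1. U is the midpoint of EY ⇒ U = (0, 1/2)
2. V lies on line TU with TV:VU = 4:1 ⇒ V = (1/5, 2/5)
3. H is the centroid of triangle TEV ⇒ H = (2/5, 2/15)
4. Z is where the line through H parallel to EY meets line TE ⇒ Z = (2/5, 0)
Z = T + t·(E−T) with t = 3/5, so TZ:ZE = t:(1−t) = 3/5:2/5

TZ:ZE = 3/2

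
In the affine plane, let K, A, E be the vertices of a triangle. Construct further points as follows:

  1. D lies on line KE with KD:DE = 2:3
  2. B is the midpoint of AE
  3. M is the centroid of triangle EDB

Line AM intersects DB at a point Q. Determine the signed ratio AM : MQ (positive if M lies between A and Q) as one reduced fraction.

Choose coordinates K = (0, 0), A = (1, 0), E = (0, 1).
1. D lies on line KE with KD:DE = 2:3 ⇒ D = (0, 2/5)
2. B is the midpoint of AE ⇒ B = (1/2, 1/2)
3. M is the centroid of triangle EDB ⇒ M = (1/6, 19/30)
line AM meets DB at Q = (3/8, 19/40)
M = A + t·(Q−A) with t = 4/3, so AM:MQ = 4/3:-1/3

AM:MQ = -4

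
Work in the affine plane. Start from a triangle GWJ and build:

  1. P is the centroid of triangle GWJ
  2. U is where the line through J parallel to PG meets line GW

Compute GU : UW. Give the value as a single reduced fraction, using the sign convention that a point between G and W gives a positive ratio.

Assign G = (0, 0), W = (1, 0), J = (0, 1) — the answer is frame-independent, so this choice is without loss of generality.
1. P is the centroid of triangle GWJ ⇒ P = (1/3, 1/3)
2. U is where the line through J parallel to PG meets line GW ⇒ U = (-1, 0)
U = G + t·(W−G) with t = -1, so GU:UW = t:(1−t) = -1:2

GU:UW = -1/2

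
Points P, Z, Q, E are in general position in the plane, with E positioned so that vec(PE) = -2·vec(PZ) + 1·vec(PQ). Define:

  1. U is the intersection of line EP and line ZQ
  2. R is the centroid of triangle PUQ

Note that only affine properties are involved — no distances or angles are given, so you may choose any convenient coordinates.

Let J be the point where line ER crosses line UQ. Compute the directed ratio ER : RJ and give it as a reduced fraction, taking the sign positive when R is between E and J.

ER:RJ = 5

Assign P = (0, 0), Z = (1, 0), Q = (0, 1), E = (-2, 1) — the answer is frame-independent, so this choice is without loss of generality.
1. U is the intersection of line EP and line ZQ ⇒ U = (2, -1)
2. R is the centroid of triangle PUQ ⇒ R = (2/3, 0)
line ER meets UQ at J = (6/5, -1/5)
R = E + t·(J−E) with t = 5/6, so ER:RJ = 5/6:1/6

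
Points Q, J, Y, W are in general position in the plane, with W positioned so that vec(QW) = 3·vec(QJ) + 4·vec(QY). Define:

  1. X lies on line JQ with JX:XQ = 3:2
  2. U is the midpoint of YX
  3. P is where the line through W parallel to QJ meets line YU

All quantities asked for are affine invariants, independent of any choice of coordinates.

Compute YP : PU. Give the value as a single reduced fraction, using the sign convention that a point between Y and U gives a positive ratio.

Set Q = (0, 0), J = (1, 0), Y = (0, 1), W = (3, 4); any affine frame gives the same invariant.
1. X lies on line JQ with JX:XQ = 3:2 ⇒ X = (2/5, 0)
2. U is the midpoint of YX ⇒ U = (1/5, 1/2)
3. P is where the line through W parallel to QJ meets line YU ⇒ P = (-6/5, 4)
P = Y + t·(U−Y) with t = -6, so YP:PU = t:(1−t) = -6:7

YP:PU = -6/7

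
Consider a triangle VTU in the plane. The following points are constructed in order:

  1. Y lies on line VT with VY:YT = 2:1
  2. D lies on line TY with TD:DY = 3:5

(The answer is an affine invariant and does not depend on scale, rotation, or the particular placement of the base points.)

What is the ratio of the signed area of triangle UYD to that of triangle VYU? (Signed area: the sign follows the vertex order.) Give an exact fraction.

[UYD]:[VYU] = 5/16

Assign V = (0, 0), T = (1, 0), U = (0, 1) — the answer is frame-independent, so this choice is without loss of generality.
1. Y lies on line VT with VY:YT = 2:1 ⇒ Y = (2/3, 0)
2. D lies on line TY with TD:DY = 3:5 ⇒ D = (7/8, 0)
2·[UYD] = 5/24, 2·[VYU] = 2/3
[UYD]:[VYU] = 5/24:2/3 = 5/16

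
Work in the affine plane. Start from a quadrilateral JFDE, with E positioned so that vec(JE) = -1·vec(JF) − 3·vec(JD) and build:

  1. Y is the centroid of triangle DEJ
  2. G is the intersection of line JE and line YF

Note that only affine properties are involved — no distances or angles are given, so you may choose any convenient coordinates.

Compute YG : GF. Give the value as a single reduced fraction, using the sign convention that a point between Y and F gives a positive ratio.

Choose coordinates J = (0, 0), F = (1, 0), D = (0, 1), E = (-1, -3).
1. Y is the centroid of triangle DEJ ⇒ Y = (-1/3, -2/3)
2. G is the intersection of line JE and line YF ⇒ G = (-1/5, -3/5)
G = Y + t·(F−Y) with t = 1/10, so YG:GF = t:(1−t) = 1/10:9/10

YG:GF = 1/9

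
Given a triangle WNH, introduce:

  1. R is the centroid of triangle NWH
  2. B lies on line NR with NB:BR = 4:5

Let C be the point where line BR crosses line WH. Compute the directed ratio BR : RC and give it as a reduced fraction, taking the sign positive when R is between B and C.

Set W = (0, 0), N = (1, 0), H = (0, 1); any affine frame gives the same invariant.
1. R is the centroid of triangle NWH ⇒ R = (1/3, 1/3)
2. B lies on line NR with NB:BR = 4:5 ⇒ B = (19/27, 4/27)
line BR meets WH at C = (0, 1/2)
R = B + t·(C−B) with t = 10/19, so BR:RC = 10/19:9/19

BR:RC = 10/9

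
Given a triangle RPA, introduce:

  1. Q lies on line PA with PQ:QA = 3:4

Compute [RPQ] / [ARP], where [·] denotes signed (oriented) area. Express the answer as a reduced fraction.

[RPQ]:[ARP] = 3/7

Set R = (0, 0), P = (1, 0), A = (0, 1); any affine frame gives the same invariant.
1. Q lies on line PA with PQ:QA = 3:4 ⇒ Q = (4/7, 3/7)
2·[RPQ] = 3/7, 2·[ARP] = 1
[RPQ]:[ARP] = 3/7:1 = 3/7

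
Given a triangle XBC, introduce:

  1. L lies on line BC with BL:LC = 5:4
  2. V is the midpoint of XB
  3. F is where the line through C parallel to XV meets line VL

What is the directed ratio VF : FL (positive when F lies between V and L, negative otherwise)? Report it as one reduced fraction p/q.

Set X = (0, 0), B = (1, 0), C = (0, 1); any affine frame gives the same invariant.
1. L lies on line BC with BL:LC = 5:4 ⇒ L = (4/9, 5/9)
2. V is the midpoint of XB ⇒ V = (1/2, 0)
3. F is where the line through C parallel to XV meets line VL ⇒ F = (2/5, 1)
F = V + t·(L−V) with t = 9/5, so VF:FL = t:(1−t) = 9/5:-4/5

VF:FL = -9/4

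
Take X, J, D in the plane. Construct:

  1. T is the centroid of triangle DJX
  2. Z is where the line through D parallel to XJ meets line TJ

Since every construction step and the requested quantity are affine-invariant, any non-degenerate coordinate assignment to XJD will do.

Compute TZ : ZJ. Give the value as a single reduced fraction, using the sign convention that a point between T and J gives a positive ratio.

TZ:ZJ = -2/3

Choose coordinates X = (0, 0), J = (1, 0), D = (0, 1).
1. T is the centroid of triangle DJX ⇒ T = (1/3, 1/3)
2. Z is where the line through D parallel to XJ meets line TJ ⇒ Z = (-1, 1)
Z = T + t·(J−T) with t = -2, so TZ:ZJ = t:(1−t) = -2:3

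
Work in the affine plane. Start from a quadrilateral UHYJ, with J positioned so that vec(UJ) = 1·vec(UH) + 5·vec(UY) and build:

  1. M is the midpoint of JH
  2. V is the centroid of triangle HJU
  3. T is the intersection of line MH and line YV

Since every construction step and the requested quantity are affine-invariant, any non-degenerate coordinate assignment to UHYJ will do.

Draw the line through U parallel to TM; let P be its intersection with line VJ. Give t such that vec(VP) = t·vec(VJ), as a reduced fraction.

Assign U = (0, 0), H = (1, 0), Y = (0, 1), J = (1, 5) — the answer is frame-independent, so this choice is without loss of generality.
1. M is the midpoint of JH ⇒ M = (1, 5/2)
2. V is the centroid of triangle HJU ⇒ V = (2/3, 5/3)
3. T is the intersection of line MH and line YV ⇒ T = (1, 2)
through U parallel to TM: direction (0, 1/2); meets VJ at P = (0, -5)
P = V + t·(J−V) with t = -2

t = -2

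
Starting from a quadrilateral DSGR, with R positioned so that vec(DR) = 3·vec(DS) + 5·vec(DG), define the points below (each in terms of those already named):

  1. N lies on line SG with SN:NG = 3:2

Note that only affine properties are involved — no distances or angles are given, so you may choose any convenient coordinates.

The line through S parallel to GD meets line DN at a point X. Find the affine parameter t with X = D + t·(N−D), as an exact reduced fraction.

t = 5/2

Work in coordinates with D = (0, 0), S = (1, 0), G = (0, 1), R = (3, 5).
1. N lies on line SG with SN:NG = 3:2 ⇒ N = (2/5, 3/5)
through S parallel to GD: direction (0, -1); meets DN at X = (1, 3/2)
X = D + t·(N−D) with t = 5/2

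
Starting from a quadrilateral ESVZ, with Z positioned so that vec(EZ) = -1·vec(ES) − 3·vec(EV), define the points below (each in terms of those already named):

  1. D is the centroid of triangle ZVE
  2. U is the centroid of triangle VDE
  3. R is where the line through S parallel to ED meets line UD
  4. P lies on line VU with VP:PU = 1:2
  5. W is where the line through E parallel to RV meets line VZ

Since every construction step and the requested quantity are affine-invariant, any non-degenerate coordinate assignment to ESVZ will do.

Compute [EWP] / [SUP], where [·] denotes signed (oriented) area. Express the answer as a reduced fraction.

[EWP]:[SUP] = 19/3

Assign E = (0, 0), S = (1, 0), V = (0, 1), Z = (-1, -3) — the answer is frame-independent, so this choice is without loss of generality.
1. D is the centroid of triangle ZVE ⇒ D = (-1/3, -2/3)
2. U is the centroid of triangle VDE ⇒ U = (-1/9, 1/9)
3. R is where the line through S parallel to ED meets line UD ⇒ R = (-5/3, -16/3)
4. P lies on line VU with VP:PU = 1:2 ⇒ P = (-1/27, 19/27)
5. W is where the line through E parallel to RV meets line VZ ⇒ W = (-5, -19)
2·[EWP] = -38/9, 2·[SUP] = -2/3
[EWP]:[SUP] = -38/9:-2/3 = 19/3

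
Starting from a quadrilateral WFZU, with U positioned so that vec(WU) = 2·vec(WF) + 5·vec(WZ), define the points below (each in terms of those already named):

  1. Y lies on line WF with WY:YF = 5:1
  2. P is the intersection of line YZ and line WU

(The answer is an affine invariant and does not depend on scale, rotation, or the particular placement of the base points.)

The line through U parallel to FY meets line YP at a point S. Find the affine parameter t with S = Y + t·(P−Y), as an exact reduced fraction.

t = 37/5

Choose coordinates W = (0, 0), F = (1, 0), Z = (0, 1), U = (2, 5).
1. Y lies on line WF with WY:YF = 5:1 ⇒ Y = (5/6, 0)
2. P is the intersection of line YZ and line WU ⇒ P = (10/37, 25/37)
through U parallel to FY: direction (-1/6, 0); meets YP at S = (-10/3, 5)
S = Y + t·(P−Y) with t = 37/5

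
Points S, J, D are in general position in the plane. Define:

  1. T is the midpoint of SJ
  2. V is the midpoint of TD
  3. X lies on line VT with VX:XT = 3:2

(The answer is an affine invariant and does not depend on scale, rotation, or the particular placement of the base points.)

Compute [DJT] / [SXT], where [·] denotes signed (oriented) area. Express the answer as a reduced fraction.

[DJT]:[SXT] = 5

Work in coordinates with S = (0, 0), J = (1, 0), D = (0, 1).
1. T is the midpoint of SJ ⇒ T = (1/2, 0)
2. V is the midpoint of TD ⇒ V = (1/4, 1/2)
3. X lies on line VT with VX:XT = 3:2 ⇒ X = (2/5, 1/5)
2·[DJT] = -1/2, 2·[SXT] = -1/10
[DJT]:[SXT] = -1/2:-1/10 = 5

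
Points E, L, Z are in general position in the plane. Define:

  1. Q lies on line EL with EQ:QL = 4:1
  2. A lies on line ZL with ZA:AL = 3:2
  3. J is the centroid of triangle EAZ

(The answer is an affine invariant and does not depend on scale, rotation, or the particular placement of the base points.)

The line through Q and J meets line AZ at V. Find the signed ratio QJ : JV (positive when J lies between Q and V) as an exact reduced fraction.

QJ:JV = -2/5

Set E = (0, 0), L = (1, 0), Z = (0, 1); any affine frame gives the same invariant.
1. Q lies on line EL with EQ:QL = 4:1 ⇒ Q = (4/5, 0)
2. A lies on line ZL with ZA:AL = 3:2 ⇒ A = (3/5, 2/5)
3. J is the centroid of triangle EAZ ⇒ J = (1/5, 7/15)
line QJ meets AZ at V = (17/10, -7/10)
J = Q + t·(V−Q) with t = -2/3, so QJ:JV = -2/3:5/3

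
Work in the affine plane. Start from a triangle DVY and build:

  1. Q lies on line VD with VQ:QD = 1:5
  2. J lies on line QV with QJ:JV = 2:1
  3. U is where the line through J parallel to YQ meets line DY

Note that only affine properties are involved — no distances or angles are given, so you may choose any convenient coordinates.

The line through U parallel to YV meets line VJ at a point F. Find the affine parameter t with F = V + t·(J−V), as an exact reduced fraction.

t = -12/5

Assign D = (0, 0), V = (1, 0), Y = (0, 1) — the answer is frame-independent, so this choice is without loss of generality.
1. Q lies on line VD with VQ:QD = 1:5 ⇒ Q = (5/6, 0)
2. J lies on line QV with QJ:JV = 2:1 ⇒ J = (17/18, 0)
3. U is where the line through J parallel to YQ meets line DY ⇒ U = (0, 17/15)
through U parallel to YV: direction (1, -1); meets VJ at F = (17/15, 0)
F = V + t·(J−V) with t = -12/5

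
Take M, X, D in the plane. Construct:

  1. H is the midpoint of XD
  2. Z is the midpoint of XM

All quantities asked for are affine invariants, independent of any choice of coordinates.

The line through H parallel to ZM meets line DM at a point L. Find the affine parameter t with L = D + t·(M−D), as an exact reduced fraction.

t = 1/2

Set M = (0, 0), X = (1, 0), D = (0, 1); any affine frame gives the same invariant.
1. H is the midpoint of XD ⇒ H = (1/2, 1/2)
2. Z is the midpoint of XM ⇒ Z = (1/2, 0)
through H parallel to ZM: direction (-1/2, 0); meets DM at L = (0, 1/2)
L = D + t·(M−D) with t = 1/2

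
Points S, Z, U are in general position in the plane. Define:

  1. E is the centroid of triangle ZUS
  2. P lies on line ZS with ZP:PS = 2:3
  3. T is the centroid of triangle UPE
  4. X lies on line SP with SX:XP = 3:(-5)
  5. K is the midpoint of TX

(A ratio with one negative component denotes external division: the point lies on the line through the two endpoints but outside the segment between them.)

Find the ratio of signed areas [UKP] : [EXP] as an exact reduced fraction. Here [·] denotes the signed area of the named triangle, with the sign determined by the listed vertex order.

Work in coordinates with S = (0, 0), Z = (1, 0), U = (0, 1).
1. E is the centroid of triangle ZUS ⇒ E = (1/3, 1/3)
2. P lies on line ZS with ZP:PS = 2:3 ⇒ P = (3/5, 0)
3. T is the centroid of triangle UPE ⇒ T = (14/45, 4/9)
4. X lies on line SP with SX:XP = 3:(-5) ⇒ X = (-9/10, 0)
5. K is the midpoint of TX ⇒ K = (-53/180, 2/9)
2·[UKP] = 137/180, 2·[EXP] = 1/2
[UKP]:[EXP] = 137/180:1/2 = 137/90

[UKP]:[EXP] = 137/90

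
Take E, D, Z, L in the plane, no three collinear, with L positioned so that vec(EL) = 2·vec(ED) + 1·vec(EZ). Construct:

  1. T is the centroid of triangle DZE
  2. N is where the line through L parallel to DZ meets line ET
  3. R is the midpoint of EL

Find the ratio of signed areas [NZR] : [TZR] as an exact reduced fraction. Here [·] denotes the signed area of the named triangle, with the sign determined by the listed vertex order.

[NZR]:[TZR] = -5/2

Work in coordinates with E = (0, 0), D = (1, 0), Z = (0, 1), L = (2, 1).
1. T is the centroid of triangle DZE ⇒ T = (1/3, 1/3)
2. N is where the line through L parallel to DZ meets line ET ⇒ N = (3/2, 3/2)
3. R is the midpoint of EL ⇒ R = (1, 1/2)
2·[NZR] = 5/4, 2·[TZR] = -1/2
[NZR]:[TZR] = 5/4:-1/2 = -5/2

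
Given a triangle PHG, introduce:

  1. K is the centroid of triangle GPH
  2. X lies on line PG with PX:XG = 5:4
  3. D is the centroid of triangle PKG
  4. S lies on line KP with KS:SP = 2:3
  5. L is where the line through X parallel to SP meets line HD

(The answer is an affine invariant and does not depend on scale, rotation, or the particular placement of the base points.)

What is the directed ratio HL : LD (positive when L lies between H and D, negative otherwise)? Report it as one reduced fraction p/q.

Set P = (0, 0), H = (1, 0), G = (0, 1); any affine frame gives the same invariant.
1. K is the centroid of triangle GPH ⇒ K = (1/3, 1/3)
2. X lies on line PG with PX:XG = 5:4 ⇒ X = (0, 5/9)
3. D is the centroid of triangle PKG ⇒ D = (1/9, 4/9)
4. S lies on line KP with KS:SP = 2:3 ⇒ S = (1/5, 1/5)
5. L is where the line through X parallel to SP meets line HD ⇒ L = (-1/27, 14/27)
L = H + t·(D−H) with t = 7/6, so HL:LD = t:(1−t) = 7/6:-1/6

HL:LD = -7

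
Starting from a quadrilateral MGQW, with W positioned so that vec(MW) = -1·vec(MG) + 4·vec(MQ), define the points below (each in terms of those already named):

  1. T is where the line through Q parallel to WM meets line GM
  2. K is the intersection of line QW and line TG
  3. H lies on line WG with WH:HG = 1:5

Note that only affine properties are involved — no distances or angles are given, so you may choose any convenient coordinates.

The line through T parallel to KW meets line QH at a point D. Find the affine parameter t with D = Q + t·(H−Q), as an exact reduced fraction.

t = -3/4

Set M = (0, 0), G = (1, 0), Q = (0, 1), W = (-1, 4); any affine frame gives the same invariant.
1. T is where the line through Q parallel to WM meets line GM ⇒ T = (1/4, 0)
2. K is the intersection of line QW and line TG ⇒ K = (1/3, 0)
3. H lies on line WG with WH:HG = 1:5 ⇒ H = (-2/3, 10/3)
through T parallel to KW: direction (-4/3, 4); meets QH at D = (1/2, -3/4)
D = Q + t·(H−Q) with t = -3/4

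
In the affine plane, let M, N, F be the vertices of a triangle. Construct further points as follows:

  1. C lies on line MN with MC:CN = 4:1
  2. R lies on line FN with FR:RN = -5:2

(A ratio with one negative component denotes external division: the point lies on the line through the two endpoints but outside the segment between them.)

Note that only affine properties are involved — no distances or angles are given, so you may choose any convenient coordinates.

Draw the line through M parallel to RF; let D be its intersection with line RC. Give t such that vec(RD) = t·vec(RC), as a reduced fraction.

t = 5

Work in coordinates with M = (0, 0), N = (1, 0), F = (0, 1).
1. C lies on line MN with MC:CN = 4:1 ⇒ C = (4/5, 0)
2. R lies on line FN with FR:RN = -5:2 ⇒ R = (5/3, -2/3)
through M parallel to RF: direction (-5/3, 5/3); meets RC at D = (-8/3, 8/3)
D = R + t·(C−R) with t = 5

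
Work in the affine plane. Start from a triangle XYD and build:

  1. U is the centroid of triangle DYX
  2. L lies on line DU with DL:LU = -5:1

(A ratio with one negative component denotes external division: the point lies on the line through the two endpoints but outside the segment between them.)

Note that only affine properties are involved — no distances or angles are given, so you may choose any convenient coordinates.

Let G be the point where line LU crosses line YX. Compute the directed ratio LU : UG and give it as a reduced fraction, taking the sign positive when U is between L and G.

Choose coordinates X = (0, 0), Y = (1, 0), D = (0, 1).
1. U is the centroid of triangle DYX ⇒ U = (1/3, 1/3)
2. L lies on line DU with DL:LU = -5:1 ⇒ L = (5/12, 1/6)
line LU meets YX at G = (1/2, 0)
U = L + t·(G−L) with t = -1, so LU:UG = -1:2

LU:UG = -1/2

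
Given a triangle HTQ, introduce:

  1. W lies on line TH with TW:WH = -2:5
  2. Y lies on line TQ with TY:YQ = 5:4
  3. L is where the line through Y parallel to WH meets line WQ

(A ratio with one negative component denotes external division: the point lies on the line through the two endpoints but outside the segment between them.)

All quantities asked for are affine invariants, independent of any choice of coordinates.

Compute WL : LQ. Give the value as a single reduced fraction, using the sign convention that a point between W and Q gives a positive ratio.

WL:LQ = 5/4

Choose coordinates H = (0, 0), T = (1, 0), Q = (0, 1).
1. W lies on line TH with TW:WH = -2:5 ⇒ W = (5/3, 0)
2. Y lies on line TQ with TY:YQ = 5:4 ⇒ Y = (4/9, 5/9)
3. L is where the line through Y parallel to WH meets line WQ ⇒ L = (20/27, 5/9)
L = W + t·(Q−W) with t = 5/9, so WL:LQ = t:(1−t) = 5/9:4/9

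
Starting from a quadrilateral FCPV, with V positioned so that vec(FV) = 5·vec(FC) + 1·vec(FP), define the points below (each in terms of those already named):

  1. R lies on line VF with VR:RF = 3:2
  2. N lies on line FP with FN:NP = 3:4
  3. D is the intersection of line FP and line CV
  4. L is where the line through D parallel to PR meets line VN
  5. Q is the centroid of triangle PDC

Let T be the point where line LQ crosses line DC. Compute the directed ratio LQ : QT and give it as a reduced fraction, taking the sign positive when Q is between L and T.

Choose coordinates F = (0, 0), C = (1, 0), P = (0, 1), V = (5, 1).
1. R lies on line VF with VR:RF = 3:2 ⇒ R = (2, 2/5)
2. N lies on line FP with FN:NP = 3:4 ⇒ N = (0, 3/7)
3. D is the intersection of line FP and line CV ⇒ D = (0, -1/4)
4. L is where the line through D parallel to PR meets line VN ⇒ L = (-95/58, 7/29)
5. Q is the centroid of triangle PDC ⇒ Q = (1/3, 1/4)
line LQ meets DC at T = (684/337, 347/1348)
Q = L + t·(T−L) with t = 337/627, so LQ:QT = 337/627:290/627

LQ:QT = 337/290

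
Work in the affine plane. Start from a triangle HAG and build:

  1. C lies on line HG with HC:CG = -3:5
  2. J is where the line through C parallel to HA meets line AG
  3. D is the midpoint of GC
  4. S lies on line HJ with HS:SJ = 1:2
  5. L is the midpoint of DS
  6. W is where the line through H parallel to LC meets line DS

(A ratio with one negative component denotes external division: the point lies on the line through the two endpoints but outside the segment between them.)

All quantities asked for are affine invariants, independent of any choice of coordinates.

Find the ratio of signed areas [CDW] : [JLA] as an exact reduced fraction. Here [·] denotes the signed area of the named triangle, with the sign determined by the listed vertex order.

[CDW]:[JLA] = -5/69

Set H = (0, 0), A = (1, 0), G = (0, 1); any affine frame gives the same invariant.
1. C lies on line HG with HC:CG = -3:5 ⇒ C = (0, -3/2)
2. J is where the line through C parallel to HA meets line AG ⇒ J = (5/2, -3/2)
3. D is the midpoint of GC ⇒ D = (0, -1/4)
4. S lies on line HJ with HS:SJ = 1:2 ⇒ S = (5/6, -1/2)
5. L is the midpoint of DS ⇒ L = (5/12, -3/8)
6. W is where the line through H parallel to LC meets line DS ⇒ W = (-1/12, -9/40)
2·[CDW] = 5/48, 2·[JLA] = -23/16
[CDW]:[JLA] = 5/48:-23/16 = -5/69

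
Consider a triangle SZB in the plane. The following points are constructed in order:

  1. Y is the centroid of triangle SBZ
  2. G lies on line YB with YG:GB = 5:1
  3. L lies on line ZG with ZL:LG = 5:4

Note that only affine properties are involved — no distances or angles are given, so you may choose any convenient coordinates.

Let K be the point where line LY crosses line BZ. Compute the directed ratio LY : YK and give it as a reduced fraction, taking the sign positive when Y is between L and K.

LY:YK = -49/54

Work in coordinates with S = (0, 0), Z = (1, 0), B = (0, 1).
1. Y is the centroid of triangle SBZ ⇒ Y = (1/3, 1/3)
2. G lies on line YB with YG:GB = 5:1 ⇒ G = (1/18, 8/9)
3. L lies on line ZG with ZL:LG = 5:4 ⇒ L = (77/162, 40/81)
line LY meets BZ at K = (24/49, 25/49)
Y = L + t·(K−L) with t = -49/5, so LY:YK = -49/5:54/5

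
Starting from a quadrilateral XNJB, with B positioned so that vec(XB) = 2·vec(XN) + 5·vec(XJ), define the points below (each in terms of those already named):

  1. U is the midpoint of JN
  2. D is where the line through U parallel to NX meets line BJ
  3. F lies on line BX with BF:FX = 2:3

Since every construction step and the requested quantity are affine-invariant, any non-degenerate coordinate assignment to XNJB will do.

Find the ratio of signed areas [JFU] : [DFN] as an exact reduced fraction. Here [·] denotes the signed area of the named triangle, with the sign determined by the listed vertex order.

[JFU]:[DFN] = 32/77

Set X = (0, 0), N = (1, 0), J = (0, 1), B = (2, 5); any affine frame gives the same invariant.
1. U is the midpoint of JN ⇒ U = (1/2, 1/2)
2. D is where the line through U parallel to NX meets line BJ ⇒ D = (-1/4, 1/2)
3. F lies on line BX with BF:FX = 2:3 ⇒ F = (6/5, 3)
2·[JFU] = -8/5, 2·[DFN] = -77/20
[JFU]:[DFN] = -8/5:-77/20 = 32/77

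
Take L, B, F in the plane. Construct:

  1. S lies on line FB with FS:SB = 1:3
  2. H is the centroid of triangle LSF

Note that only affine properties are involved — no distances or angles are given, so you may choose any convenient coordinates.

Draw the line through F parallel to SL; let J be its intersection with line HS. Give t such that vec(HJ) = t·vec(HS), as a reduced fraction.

t = -2

Work in coordinates with L = (0, 0), B = (1, 0), F = (0, 1).
1. S lies on line FB with FS:SB = 1:3 ⇒ S = (1/4, 3/4)
2. H is the centroid of triangle LSF ⇒ H = (1/12, 7/12)
through F parallel to SL: direction (-1/4, -3/4); meets HS at J = (-1/4, 1/4)
J = H + t·(S−H) with t = -2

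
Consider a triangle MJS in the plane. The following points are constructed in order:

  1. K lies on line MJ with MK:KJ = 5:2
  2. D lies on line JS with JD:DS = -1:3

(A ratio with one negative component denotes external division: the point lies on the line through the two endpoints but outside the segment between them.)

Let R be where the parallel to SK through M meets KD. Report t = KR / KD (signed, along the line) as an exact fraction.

Choose coordinates M = (0, 0), J = (1, 0), S = (0, 1).
1. K lies on line MJ with MK:KJ = 5:2 ⇒ K = (5/7, 0)
2. D lies on line JS with JD:DS = -1:3 ⇒ D = (3/2, -1/2)
through M parallel to SK: direction (5/7, -1); meets KD at R = (-25/42, 5/6)
R = K + t·(D−K) with t = -5/3

t = -5/3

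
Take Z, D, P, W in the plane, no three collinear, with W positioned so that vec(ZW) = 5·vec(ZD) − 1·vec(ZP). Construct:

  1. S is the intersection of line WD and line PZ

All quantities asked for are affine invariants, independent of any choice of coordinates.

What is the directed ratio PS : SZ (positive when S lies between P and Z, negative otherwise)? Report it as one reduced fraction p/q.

PS:SZ = 3

Assign Z = (0, 0), D = (1, 0), P = (0, 1), W = (5, -1) — the answer is frame-independent, so this choice is without loss of generality.
1. S is the intersection of line WD and line PZ ⇒ S = (0, 1/4)
S = P + t·(Z−P) with t = 3/4, so PS:SZ = t:(1−t) = 3/4:1/4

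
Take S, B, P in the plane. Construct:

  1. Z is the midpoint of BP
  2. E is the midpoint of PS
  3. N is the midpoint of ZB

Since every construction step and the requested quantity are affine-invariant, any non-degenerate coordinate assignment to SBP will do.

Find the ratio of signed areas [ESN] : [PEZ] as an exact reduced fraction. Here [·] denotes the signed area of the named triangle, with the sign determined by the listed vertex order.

Set S = (0, 0), B = (1, 0), P = (0, 1); any affine frame gives the same invariant.
1. Z is the midpoint of BP ⇒ Z = (1/2, 1/2)
2. E is the midpoint of PS ⇒ E = (0, 1/2)
3. N is the midpoint of ZB ⇒ N = (3/4, 1/4)
2·[ESN] = 3/8, 2·[PEZ] = 1/4
[ESN]:[PEZ] = 3/8:1/4 = 3/2

[ESN]:[PEZ] = 3/2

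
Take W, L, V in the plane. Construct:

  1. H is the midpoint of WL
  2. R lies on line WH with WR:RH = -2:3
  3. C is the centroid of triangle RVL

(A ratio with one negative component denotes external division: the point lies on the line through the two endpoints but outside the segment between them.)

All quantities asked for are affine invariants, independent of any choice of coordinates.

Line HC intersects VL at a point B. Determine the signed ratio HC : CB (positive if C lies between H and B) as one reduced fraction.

Set W = (0, 0), L = (1, 0), V = (0, 1); any affine frame gives the same invariant.
1. H is the midpoint of WL ⇒ H = (1/2, 0)
2. R lies on line WH with WR:RH = -2:3 ⇒ R = (-1, 0)
3. C is the centroid of triangle RVL ⇒ C = (0, 1/3)
line HC meets VL at B = (2, -1)
C = H + t·(B−H) with t = -1/3, so HC:CB = -1/3:4/3

HC:CB = -1/4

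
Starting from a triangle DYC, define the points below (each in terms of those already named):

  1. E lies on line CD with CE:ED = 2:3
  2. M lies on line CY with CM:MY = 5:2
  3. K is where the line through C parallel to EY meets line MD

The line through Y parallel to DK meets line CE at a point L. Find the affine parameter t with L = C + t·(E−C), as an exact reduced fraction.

Assign D = (0, 0), Y = (1, 0), C = (0, 1) — the answer is frame-independent, so this choice is without loss of generality.
1. E lies on line CD with CE:ED = 2:3 ⇒ E = (0, 3/5)
2. M lies on line CY with CM:MY = 5:2 ⇒ M = (5/7, 2/7)
3. K is where the line through C parallel to EY meets line MD ⇒ K = (1, 2/5)
through Y parallel to DK: direction (1, 2/5); meets CE at L = (0, -2/5)
L = C + t·(E−C) with t = 7/2

t = 7/2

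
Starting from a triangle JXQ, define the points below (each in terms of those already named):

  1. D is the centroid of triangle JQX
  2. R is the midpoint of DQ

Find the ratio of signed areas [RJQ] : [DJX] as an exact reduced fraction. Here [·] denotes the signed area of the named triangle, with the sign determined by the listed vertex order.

[RJQ]:[DJX] = -1/2

Work in coordinates with J = (0, 0), X = (1, 0), Q = (0, 1).
1. D is the centroid of triangle JQX ⇒ D = (1/3, 1/3)
2. R is the midpoint of DQ ⇒ R = (1/6, 2/3)
2·[RJQ] = -1/6, 2·[DJX] = 1/3
[RJQ]:[DJX] = -1/6:1/3 = -1/2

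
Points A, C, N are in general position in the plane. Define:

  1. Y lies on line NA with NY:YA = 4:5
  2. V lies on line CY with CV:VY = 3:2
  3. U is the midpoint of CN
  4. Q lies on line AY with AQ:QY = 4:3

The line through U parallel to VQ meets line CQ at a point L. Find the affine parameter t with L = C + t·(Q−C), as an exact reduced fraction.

Work in coordinates with A = (0, 0), C = (1, 0), N = (0, 1).
1. Y lies on line NA with NY:YA = 4:5 ⇒ Y = (0, 5/9)
2. V lies on line CY with CV:VY = 3:2 ⇒ V = (2/5, 1/3)
3. U is the midpoint of CN ⇒ U = (1/2, 1/2)
4. Q lies on line AY with AQ:QY = 4:3 ⇒ Q = (0, 20/63)
through U parallel to VQ: direction (-2/5, -1/63); meets CQ at L = (-41/90, 262/567)
L = C + t·(Q−C) with t = 131/90

t = 131/90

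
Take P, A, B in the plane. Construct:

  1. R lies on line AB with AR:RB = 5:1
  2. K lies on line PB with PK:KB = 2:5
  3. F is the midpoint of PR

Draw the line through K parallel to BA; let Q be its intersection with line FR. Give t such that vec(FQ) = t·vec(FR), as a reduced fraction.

Assign P = (0, 0), A = (1, 0), B = (0, 1) — the answer is frame-independent, so this choice is without loss of generality.
1. R lies on line AB with AR:RB = 5:1 ⇒ R = (1/6, 5/6)
2. K lies on line PB with PK:KB = 2:5 ⇒ K = (0, 2/7)
3. F is the midpoint of PR ⇒ F = (1/12, 5/12)
through K parallel to BA: direction (1, -1); meets FR at Q = (1/21, 5/21)
Q = F + t·(R−F) with t = -3/7

t = -3/7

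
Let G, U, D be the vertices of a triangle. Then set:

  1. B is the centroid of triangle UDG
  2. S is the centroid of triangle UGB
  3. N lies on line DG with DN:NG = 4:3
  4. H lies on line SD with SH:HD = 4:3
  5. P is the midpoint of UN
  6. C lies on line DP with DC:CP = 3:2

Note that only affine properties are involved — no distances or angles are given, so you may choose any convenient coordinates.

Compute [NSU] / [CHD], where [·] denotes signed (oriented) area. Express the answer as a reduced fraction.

[NSU]:[CHD] = -140/27

Work in coordinates with G = (0, 0), U = (1, 0), D = (0, 1).
1. B is the centroid of triangle UDG ⇒ B = (1/3, 1/3)
2. S is the centroid of triangle UGB ⇒ S = (4/9, 1/9)
3. N lies on line DG with DN:NG = 4:3 ⇒ N = (0, 3/7)
4. H lies on line SD with SH:HD = 4:3 ⇒ H = (4/21, 13/21)
5. P is the midpoint of UN ⇒ P = (1/2, 3/14)
6. C lies on line DP with DC:CP = 3:2 ⇒ C = (3/10, 37/70)
2·[NSU] = 8/63, 2·[CHD] = -6/245
[NSU]:[CHD] = 8/63:-6/245 = -140/27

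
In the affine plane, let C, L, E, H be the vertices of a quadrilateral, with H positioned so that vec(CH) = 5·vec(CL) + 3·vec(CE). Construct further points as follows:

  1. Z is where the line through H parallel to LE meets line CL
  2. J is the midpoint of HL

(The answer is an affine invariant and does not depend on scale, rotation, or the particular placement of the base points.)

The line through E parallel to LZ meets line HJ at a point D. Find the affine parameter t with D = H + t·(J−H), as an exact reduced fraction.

Assign C = (0, 0), L = (1, 0), E = (0, 1), H = (5, 3) — the answer is frame-independent, so this choice is without loss of generality.
1. Z is where the line through H parallel to LE meets line CL ⇒ Z = (8, 0)
2. J is the midpoint of HL ⇒ J = (3, 3/2)
through E parallel to LZ: direction (7, 0); meets HJ at D = (7/3, 1)
D = H + t·(J−H) with t = 4/3

t = 4/3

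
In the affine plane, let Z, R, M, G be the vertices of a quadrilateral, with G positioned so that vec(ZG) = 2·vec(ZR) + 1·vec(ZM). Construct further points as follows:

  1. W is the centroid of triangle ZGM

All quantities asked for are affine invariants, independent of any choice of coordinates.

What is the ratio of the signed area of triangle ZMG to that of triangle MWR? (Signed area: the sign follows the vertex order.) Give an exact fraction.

Work in coordinates with Z = (0, 0), R = (1, 0), M = (0, 1), G = (2, 1).
1. W is the centroid of triangle ZGM ⇒ W = (2/3, 2/3)
2·[ZMG] = -2, 2·[MWR] = -1/3
[ZMG]:[MWR] = -2:-1/3 = 6

[ZMG]:[MWR] = 6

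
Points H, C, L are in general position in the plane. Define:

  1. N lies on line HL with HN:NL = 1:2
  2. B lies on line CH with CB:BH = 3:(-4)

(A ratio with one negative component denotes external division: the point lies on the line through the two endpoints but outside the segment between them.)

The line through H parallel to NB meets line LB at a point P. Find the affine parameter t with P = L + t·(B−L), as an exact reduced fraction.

Set H = (0, 0), C = (1, 0), L = (0, 1); any affine frame gives the same invariant.
1. N lies on line HL with HN:NL = 1:2 ⇒ N = (0, 1/3)
2. B lies on line CH with CB:BH = 3:(-4) ⇒ B = (4, 0)
through H parallel to NB: direction (4, -1/3); meets LB at P = (6, -1/2)
P = L + t·(B−L) with t = 3/2

t = 3/2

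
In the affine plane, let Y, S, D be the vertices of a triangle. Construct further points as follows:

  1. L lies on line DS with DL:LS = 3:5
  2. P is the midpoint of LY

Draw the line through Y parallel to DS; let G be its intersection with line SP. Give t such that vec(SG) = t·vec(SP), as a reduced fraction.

Set Y = (0, 0), S = (1, 0), D = (0, 1); any affine frame gives the same invariant.
1. L lies on line DS with DL:LS = 3:5 ⇒ L = (3/8, 5/8)
2. P is the midpoint of LY ⇒ P = (3/16, 5/16)
through Y parallel to DS: direction (1, -1); meets SP at G = (-5/8, 5/8)
G = S + t·(P−S) with t = 2

t = 2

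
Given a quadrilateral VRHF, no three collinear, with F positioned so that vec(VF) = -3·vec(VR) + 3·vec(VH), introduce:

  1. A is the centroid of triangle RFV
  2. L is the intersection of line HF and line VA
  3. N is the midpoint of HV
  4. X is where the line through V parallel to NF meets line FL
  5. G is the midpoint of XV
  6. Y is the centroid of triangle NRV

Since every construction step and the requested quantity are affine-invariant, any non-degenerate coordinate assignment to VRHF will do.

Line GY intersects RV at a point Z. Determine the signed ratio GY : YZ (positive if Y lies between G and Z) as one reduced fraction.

Work in coordinates with V = (0, 0), R = (1, 0), H = (0, 1), F = (-3, 3).
1. A is the centroid of triangle RFV ⇒ A = (-2/3, 1)
2. L is the intersection of line HF and line VA ⇒ L = (-6/5, 9/5)
3. N is the midpoint of HV ⇒ N = (0, 1/2)
4. X is where the line through V parallel to NF meets line FL ⇒ X = (-6, 5)
5. G is the midpoint of XV ⇒ G = (-3, 5/2)
6. Y is the centroid of triangle NRV ⇒ Y = (1/3, 1/6)
line GY meets RV at Z = (4/7, 0)
Y = G + t·(Z−G) with t = 14/15, so GY:YZ = 14/15:1/15

GY:YZ = 14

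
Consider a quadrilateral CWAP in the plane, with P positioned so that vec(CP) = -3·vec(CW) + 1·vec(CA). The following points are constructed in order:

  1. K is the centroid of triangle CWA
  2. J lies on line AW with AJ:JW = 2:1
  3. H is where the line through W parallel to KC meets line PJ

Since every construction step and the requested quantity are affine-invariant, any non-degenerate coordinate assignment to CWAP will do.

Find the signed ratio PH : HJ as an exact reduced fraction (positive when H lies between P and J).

Choose coordinates C = (0, 0), W = (1, 0), A = (0, 1), P = (-3, 1).
1. K is the centroid of triangle CWA ⇒ K = (1/3, 1/3)
2. J lies on line AW with AJ:JW = 2:1 ⇒ J = (2/3, 1/3)
3. H is where the line through W parallel to KC meets line PJ ⇒ H = (16/13, 3/13)
H = P + t·(J−P) with t = 15/13, so PH:HJ = t:(1−t) = 15/13:-2/13

PH:HJ = -15/2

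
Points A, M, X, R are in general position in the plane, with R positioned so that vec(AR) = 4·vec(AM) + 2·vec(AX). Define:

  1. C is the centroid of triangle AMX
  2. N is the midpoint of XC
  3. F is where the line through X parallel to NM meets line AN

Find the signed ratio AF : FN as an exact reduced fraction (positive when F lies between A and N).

AF:FN = -5

Work in coordinates with A = (0, 0), M = (1, 0), X = (0, 1), R = (4, 2).
1. C is the centroid of triangle AMX ⇒ C = (1/3, 1/3)
2. N is the midpoint of XC ⇒ N = (1/6, 2/3)
3. F is where the line through X parallel to NM meets line AN ⇒ F = (5/24, 5/6)
F = A + t·(N−A) with t = 5/4, so AF:FN = t:(1−t) = 5/4:-1/4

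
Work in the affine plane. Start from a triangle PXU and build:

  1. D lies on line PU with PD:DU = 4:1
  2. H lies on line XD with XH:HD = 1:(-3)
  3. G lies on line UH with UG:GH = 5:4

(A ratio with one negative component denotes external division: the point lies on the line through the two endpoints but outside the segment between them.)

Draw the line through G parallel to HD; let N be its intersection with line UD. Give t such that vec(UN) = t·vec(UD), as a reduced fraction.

Assign P = (0, 0), X = (1, 0), U = (0, 1) — the answer is frame-independent, so this choice is without loss of generality.
1. D lies on line PU with PD:DU = 4:1 ⇒ D = (0, 4/5)
2. H lies on line XD with XH:HD = 1:(-3) ⇒ H = (3/2, -2/5)
3. G lies on line UH with UG:GH = 5:4 ⇒ G = (5/6, 2/9)
through G parallel to HD: direction (-3/2, 6/5); meets UD at N = (0, 8/9)
N = U + t·(D−U) with t = 5/9

t = 5/9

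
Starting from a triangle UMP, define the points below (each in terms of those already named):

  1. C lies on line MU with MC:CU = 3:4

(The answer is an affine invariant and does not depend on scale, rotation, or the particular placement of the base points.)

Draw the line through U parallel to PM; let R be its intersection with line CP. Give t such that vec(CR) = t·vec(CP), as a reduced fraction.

t = -4/3

Set U = (0, 0), M = (1, 0), P = (0, 1); any affine frame gives the same invariant.
1. C lies on line MU with MC:CU = 3:4 ⇒ C = (4/7, 0)
through U parallel to PM: direction (1, -1); meets CP at R = (4/3, -4/3)
R = C + t·(P−C) with t = -4/3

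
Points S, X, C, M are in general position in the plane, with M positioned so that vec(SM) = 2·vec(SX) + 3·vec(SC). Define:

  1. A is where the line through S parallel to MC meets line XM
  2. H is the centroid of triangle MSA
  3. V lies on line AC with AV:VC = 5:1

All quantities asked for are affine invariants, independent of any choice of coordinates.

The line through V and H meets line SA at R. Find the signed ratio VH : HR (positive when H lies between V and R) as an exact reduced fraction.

Work in coordinates with S = (0, 0), X = (1, 0), C = (0, 1), M = (2, 3).
1. A is where the line through S parallel to MC meets line XM ⇒ A = (3/2, 3/2)
2. H is the centroid of triangle MSA ⇒ H = (7/6, 3/2)
3. V lies on line AC with AV:VC = 5:1 ⇒ V = (1/4, 13/12)
line VH meets SA at R = (16/9, 16/9)
H = V + t·(R−V) with t = 3/5, so VH:HR = 3/5:2/5

VH:HR = 3/2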